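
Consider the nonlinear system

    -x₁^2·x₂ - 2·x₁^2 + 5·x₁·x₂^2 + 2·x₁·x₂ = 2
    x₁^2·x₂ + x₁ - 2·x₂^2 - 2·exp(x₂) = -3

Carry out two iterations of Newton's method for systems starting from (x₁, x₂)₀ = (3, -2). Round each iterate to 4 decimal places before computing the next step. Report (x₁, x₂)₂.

(1.1797, -1.2717)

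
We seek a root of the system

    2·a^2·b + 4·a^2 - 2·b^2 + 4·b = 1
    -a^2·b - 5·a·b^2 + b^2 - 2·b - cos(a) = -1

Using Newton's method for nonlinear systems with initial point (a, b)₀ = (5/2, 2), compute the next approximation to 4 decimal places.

(1.3843, 1.4858)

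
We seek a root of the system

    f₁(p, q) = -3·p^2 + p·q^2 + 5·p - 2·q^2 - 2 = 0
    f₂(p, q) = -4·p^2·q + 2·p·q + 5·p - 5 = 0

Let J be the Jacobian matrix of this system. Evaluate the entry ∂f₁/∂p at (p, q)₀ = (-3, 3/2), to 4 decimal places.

∂f₁/∂p = -6·p + q^2 + 5.
At (-3, 3/2) this is 25.2500.

25.2500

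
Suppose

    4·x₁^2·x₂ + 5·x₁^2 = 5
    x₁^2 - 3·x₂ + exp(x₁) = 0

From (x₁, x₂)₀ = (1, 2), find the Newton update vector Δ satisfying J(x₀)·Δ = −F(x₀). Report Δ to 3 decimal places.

(-0.154, -1.002)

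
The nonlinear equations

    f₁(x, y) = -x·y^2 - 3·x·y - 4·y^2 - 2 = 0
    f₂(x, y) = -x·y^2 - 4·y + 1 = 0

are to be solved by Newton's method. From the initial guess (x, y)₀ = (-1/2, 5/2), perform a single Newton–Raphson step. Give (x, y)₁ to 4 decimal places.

At (-1/2, 5/2): F = (-20.1250, -5.8750).
Jacobian J = [[-y^2 - 3·y, -2·x·y - 3·x - 8·y], [-y^2, -2·x·y - 4]].
At the point, J = [[-13.7500, -16.0000], [-6.2500, -1.5000]] (det J = -79.3750).
Solving J·Δ = −F gives Δ = (-0.8039, -0.5669).
Then the next iterate is (x, y)₁ = (-1.3039, 1.9331).

(-1.3039, 1.9331)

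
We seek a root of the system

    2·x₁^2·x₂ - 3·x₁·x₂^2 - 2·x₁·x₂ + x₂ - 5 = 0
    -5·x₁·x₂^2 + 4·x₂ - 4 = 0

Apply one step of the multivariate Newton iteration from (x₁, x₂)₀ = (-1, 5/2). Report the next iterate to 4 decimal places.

(-0.9541, 1.2650)

At (-1, 5/2): F = (26.2500, 37.2500).
Jacobian J = [[4·x₁·x₂ - 3·x₂^2 - 2·x₂, 2·x₁^2 - 6·x₁·x₂ - 2·x₁ + 1], [-5·x₂^2, -10·x₁·x₂ + 4]].
At the point, J = [[-33.7500, 20.0000], [-31.2500, 29.0000]] (det J = -353.7500).
Solving J·Δ = −F gives Δ = (0.0459, -1.2350).
Then the next iterate is (x₁, x₂)₁ = (-0.9541, 1.2650).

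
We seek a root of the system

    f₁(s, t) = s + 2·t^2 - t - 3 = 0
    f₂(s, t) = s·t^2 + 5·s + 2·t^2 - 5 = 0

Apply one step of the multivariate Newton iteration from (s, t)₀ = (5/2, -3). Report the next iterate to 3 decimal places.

(2.045, -1.458)

At (5/2, -3): F = (20.500, 48.000).
Jacobian J = [[1, 4·t - 1], [t^2 + 5, 2·s·t + 4·t]].
At the point, J = [[1.000, -13.000], [14.000, -27.000]] (det J = 155.000).
Solving J·Δ = −F gives Δ = (-0.455, 1.542).
Then the next iterate is (s, t)₁ = (2.045, -1.458).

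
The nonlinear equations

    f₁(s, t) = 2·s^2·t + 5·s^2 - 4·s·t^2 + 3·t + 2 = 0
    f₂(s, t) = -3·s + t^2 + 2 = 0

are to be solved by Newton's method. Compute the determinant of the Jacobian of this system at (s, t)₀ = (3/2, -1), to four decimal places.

48.5000

J = [[4·s·t + 10·s - 4·t^2, 2·s^2 - 8·s·t + 3], [-3, 2·t]].
At the point, J = [[5.0000, 19.5000], [-3.0000, -2.0000]].
det J = 48.5000.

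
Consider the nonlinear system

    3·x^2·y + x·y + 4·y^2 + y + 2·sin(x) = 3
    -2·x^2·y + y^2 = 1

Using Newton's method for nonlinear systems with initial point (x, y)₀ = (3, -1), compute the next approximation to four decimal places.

(1.7440, -0.8536)

At (3, -1): F = (-29.717760, 18.0000).
Jacobian J = [[6·x·y + y + 2·cos(x), 3·x^2 + x + 8·y + 1], [-4·x·y, -2·x^2 + 2·y]].
At the point, J = [[-20.979985, 23.0000], [12.0000, -20.0000]] (det J = 143.599700).
Solving J·Δ = −F gives Δ = (-1.2560, 0.1464).
Then the next iterate is (x, y)₁ = (1.7440, -0.8536).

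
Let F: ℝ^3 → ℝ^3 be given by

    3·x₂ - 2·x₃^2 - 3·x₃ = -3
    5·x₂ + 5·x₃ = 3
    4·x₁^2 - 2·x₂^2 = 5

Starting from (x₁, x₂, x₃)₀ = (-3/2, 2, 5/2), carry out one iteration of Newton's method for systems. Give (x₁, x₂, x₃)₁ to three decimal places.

(-0.179, -0.481, 1.081)

At (-3/2, 2, 5/2): F = (-11.000, 19.500, -4.000).
Jacobian J = [[0, 3, -4·x₃ - 3], [0, 5, 5], [8·x₁, -4·x₂, 0]].
At the point, J = [[0.000, 3.000, -13.000], [0.000, 5.000, 5.000], [-12.000, -8.000, 0.000]] (det J = -960.000).
Solving J·Δ = −F gives Δ = (1.321, -2.481, -1.419).
Then the next iterate is (x₁, x₂, x₃)₁ = (-0.179, -0.481, 1.081).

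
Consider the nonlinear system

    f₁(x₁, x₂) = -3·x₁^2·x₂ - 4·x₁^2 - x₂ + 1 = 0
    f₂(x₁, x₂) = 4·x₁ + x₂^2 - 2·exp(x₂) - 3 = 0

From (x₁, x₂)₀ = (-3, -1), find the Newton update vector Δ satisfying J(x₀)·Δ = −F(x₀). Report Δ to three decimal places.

At (-3, -1): F = (-7.000, -14.73576).
Jacobian J = [[-6·x₁·x₂ - 8·x₁, -3·x₁^2 - 1], [4, 2·x₂ - 2·exp(x₂)]].
At the point, J = [[6.000, -28.000], [4.000, -2.73576]] (det J = 95.58545).
Solving J·Δ = −F gives Δ = (4.116, 0.632).

(4.116, 0.632)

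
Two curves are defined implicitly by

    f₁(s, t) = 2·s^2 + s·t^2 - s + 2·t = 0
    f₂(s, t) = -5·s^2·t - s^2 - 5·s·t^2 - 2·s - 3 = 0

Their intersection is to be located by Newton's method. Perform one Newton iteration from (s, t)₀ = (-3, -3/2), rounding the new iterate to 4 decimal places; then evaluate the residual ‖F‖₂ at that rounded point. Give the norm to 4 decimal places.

26.8389

At (-3, -3/2): F = (11.2500, 95.2500).
Jacobian J = [[4·s + t^2 - 1, 2·s·t + 2], [-10·s·t - 2·s - 5·t^2 - 2, -5·s^2 - 10·s·t]].
At the point, J = [[-10.7500, 11.0000], [-52.2500, -90.0000]] (det J = 1542.2500).
Solving J·Δ = −F gives Δ = (1.3359, 0.2828).
Then the next iterate is (s, t)₁ = (-1.6641, -1.2172).
Re-evaluating at (-1.6641, -1.2172): F = (2.302667, 26.739950), so ‖F‖₂ = 26.8389.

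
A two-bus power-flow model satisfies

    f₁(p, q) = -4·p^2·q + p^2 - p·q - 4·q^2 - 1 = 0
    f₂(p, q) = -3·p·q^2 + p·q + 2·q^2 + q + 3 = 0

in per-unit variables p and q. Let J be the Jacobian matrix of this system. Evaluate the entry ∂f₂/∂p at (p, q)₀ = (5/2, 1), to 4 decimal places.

-2.0000

∂f₂/∂p = -3·q^2 + q.
At (5/2, 1) this is -2.0000.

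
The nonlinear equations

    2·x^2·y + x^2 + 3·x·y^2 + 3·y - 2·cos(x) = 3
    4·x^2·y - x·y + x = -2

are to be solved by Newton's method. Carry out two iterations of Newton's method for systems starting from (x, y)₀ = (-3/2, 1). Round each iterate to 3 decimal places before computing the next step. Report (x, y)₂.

(-1.757, -0.438)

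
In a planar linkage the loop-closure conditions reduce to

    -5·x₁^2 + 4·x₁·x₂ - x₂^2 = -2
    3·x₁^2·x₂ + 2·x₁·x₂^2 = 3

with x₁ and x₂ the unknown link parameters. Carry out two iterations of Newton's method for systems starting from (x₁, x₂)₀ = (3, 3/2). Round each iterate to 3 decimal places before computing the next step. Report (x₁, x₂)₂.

(1.174, 0.989)

At (3, 3/2): F = (-27.250, 51.000).
Jacobian J = [[-10·x₁ + 4·x₂, 4·x₁ - 2·x₂], [6·x₁·x₂ + 2·x₂^2, 3·x₁^2 + 4·x₁·x₂]].
At the point, J = [[-24.000, 9.000], [31.500, 45.000]] (det J = -1363.500).
Solving J·Δ = −F gives Δ = (-1.236, -0.268).
Then the next iterate is (x₁, x₂)₁ = (1.764, 1.232).
Round to (1.764, 1.232) and repeat: F = (-6.38331, 13.85571), J = [[-12.712, 4.592], [16.07514, 18.02808]].
Δ = (-0.590, -0.243), so (x₁, x₂)₂ = (1.174, 0.989).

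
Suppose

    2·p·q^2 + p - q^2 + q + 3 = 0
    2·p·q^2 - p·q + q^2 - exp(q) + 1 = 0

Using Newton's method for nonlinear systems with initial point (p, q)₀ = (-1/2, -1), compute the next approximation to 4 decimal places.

(-0.5498, -0.8701)

At (-1/2, -1): F = (-0.5000, 0.132121).
Jacobian J = [[2·q^2 + 1, 4·p·q - 2·q + 1], [2·q^2 - q, 4·p·q - p + 2·q - exp(q)]].
At the point, J = [[3.0000, 5.0000], [3.0000, 0.132121]] (det J = -14.603638).
Solving J·Δ = −F gives Δ = (-0.0498, 0.1299).
Then the next iterate is (p, q)₁ = (-0.5498, -0.8701).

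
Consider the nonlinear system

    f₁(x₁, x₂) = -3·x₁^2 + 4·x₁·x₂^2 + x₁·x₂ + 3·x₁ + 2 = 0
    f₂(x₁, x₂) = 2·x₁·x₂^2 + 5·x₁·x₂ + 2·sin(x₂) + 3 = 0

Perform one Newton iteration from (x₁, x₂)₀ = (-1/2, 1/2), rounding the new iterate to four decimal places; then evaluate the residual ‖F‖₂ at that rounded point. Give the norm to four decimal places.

93.1018

At (-1/2, 1/2): F = (-1.0000, 2.458851).
Jacobian J = [[-6·x₁ + 4·x₂^2 + x₂ + 3, 8·x₁·x₂ + x₁], [2·x₂^2 + 5·x₂, 4·x₁·x₂ + 5·x₁ + 2·cos(x₂)]].
At the point, J = [[7.5000, -2.5000], [3.0000, -1.744835]] (det J = -5.586262).
Solving J·Δ = −F gives Δ = (1.4127, 3.8382).
Then the next iterate is (x₁, x₂)₁ = (0.9127, 4.3382).
Re-evaluating at (0.9127, 4.3382): F = (74.906491, 55.289757), so ‖F‖₂ = 93.1018.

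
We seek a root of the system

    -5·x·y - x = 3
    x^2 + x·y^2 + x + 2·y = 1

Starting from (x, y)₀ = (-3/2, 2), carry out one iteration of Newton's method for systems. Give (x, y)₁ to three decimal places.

(-0.220, 2.078)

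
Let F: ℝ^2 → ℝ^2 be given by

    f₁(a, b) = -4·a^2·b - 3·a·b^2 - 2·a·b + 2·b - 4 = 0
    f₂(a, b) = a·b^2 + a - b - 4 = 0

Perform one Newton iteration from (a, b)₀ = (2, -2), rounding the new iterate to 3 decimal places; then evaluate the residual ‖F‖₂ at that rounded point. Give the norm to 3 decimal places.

At (2, -2): F = (8.000, 8.000).
Jacobian J = [[-8·a·b - 3·b^2 - 2·b, -4·a^2 - 6·a·b - 2·a + 2], [b^2 + 1, 2·a·b - 1]].
At the point, J = [[24.000, 6.000], [5.000, -9.000]] (det J = -246.000).
Solving J·Δ = −F gives Δ = (-0.488, 0.618).
Then the next iterate is (a, b)₁ = (1.512, -1.382).
Re-evaluating at (1.512, -1.382): F = (1.38956, 1.78181), so ‖F‖₂ = 2.260.

2.260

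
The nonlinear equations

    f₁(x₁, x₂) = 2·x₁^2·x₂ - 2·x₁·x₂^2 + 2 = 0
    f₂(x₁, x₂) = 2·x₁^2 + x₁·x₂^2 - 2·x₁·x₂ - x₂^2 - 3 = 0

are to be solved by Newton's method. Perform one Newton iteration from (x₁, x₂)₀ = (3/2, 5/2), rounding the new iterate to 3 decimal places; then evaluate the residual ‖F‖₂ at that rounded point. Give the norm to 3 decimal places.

0.486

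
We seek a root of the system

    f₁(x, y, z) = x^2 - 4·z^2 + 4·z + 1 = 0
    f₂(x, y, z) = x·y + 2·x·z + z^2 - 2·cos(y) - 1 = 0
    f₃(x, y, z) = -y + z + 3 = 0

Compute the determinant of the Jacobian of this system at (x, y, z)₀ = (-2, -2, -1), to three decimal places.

J = [[2·x, 0, -8·z + 4], [y + 2·z, x + 2·sin(y), 2·x + 2·z], [0, -1, 1]].
At the point, J = [[-4.000, 0.000, 12.000], [-4.000, -3.81859, -6.000], [0.000, -1.000, 1.000]].
det J = 87.274.

87.274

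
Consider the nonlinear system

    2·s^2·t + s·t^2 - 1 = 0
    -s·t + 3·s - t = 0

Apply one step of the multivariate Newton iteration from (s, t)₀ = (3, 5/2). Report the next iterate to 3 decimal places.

(1.650, 2.081)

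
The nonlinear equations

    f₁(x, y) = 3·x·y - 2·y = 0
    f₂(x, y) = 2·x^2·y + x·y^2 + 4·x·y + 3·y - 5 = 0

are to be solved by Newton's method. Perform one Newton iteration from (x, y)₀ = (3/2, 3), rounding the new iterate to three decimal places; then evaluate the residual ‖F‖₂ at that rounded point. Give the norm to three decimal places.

12.850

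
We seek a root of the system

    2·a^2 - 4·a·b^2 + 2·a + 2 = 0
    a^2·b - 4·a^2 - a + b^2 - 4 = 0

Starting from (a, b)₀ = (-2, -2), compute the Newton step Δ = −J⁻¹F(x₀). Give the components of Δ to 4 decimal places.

(0.9565, 0.5299)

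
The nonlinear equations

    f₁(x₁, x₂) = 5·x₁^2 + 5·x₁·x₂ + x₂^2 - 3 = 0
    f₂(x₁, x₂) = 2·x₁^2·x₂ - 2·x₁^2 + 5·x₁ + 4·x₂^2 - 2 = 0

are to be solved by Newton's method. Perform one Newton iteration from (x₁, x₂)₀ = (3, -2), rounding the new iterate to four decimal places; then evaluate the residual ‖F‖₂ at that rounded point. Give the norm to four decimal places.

5.1113

At (3, -2): F = (16.0000, -25.0000).
Jacobian J = [[10·x₁ + 5·x₂, 5·x₁ + 2·x₂], [4·x₁·x₂ - 4·x₁ + 5, 2·x₁^2 + 8·x₂]].
At the point, J = [[20.0000, 11.0000], [-31.0000, 2.0000]] (det J = 381.0000).
Solving J·Δ = −F gives Δ = (-0.8058, 0.0105).
Then the next iterate is (x₁, x₂)₁ = (2.1942, -1.9895).
Re-evaluating at (2.1942, -1.9895): F = (3.203874, -3.982536), so ‖F‖₂ = 5.1113.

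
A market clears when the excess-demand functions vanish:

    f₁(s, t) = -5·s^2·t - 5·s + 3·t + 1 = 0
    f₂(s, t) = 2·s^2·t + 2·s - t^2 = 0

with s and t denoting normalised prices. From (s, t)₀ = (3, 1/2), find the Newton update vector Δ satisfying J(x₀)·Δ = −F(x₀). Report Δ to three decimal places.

(6.125, -3.750)

At (3, 1/2): F = (-35.000, 14.750).
Jacobian J = [[-10·s·t - 5, -5·s^2 + 3], [4·s·t + 2, 2·s^2 - 2·t]].
At the point, J = [[-20.000, -42.000], [8.000, 17.000]] (det J = -4.000).
Solving J·Δ = −F gives Δ = (6.125, -3.750).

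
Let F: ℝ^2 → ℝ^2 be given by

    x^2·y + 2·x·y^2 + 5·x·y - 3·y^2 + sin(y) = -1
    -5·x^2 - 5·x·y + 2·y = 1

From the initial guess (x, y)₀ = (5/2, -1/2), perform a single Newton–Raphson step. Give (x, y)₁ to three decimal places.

(1.230, -0.350)

At (5/2, -1/2): F = (-8.35443, -27.000).
Jacobian J = [[2·x·y + 2·y^2 + 5·y, x^2 + 4·x·y + 5·x - 6·y + cos(y)], [-10·x - 5·y, -5·x + 2]].
At the point, J = [[-4.500, 17.62758], [-22.500, -10.500]] (det J = 443.87061).
Solving J·Δ = −F gives Δ = (-1.270, 0.150).
Then the next iterate is (x, y)₁ = (1.230, -0.350).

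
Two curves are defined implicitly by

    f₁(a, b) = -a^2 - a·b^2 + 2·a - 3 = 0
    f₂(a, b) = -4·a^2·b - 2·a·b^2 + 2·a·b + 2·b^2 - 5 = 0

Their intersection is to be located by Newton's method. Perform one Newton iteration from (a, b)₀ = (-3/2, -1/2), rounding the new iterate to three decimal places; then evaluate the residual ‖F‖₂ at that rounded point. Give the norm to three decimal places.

At (-3/2, -1/2): F = (-7.875, 2.250).
Jacobian J = [[-2·a - b^2 + 2, -2·a·b], [-8·a·b - 2·b^2 + 2·b, -4·a^2 - 4·a·b + 2·a + 4·b]].
At the point, J = [[4.750, -1.500], [-7.500, -17.000]] (det J = -92.000).
Solving J·Δ = −F gives Δ = (1.492, -0.526).
Then the next iterate is (a, b)₁ = (-0.008, -1.026).
Re-evaluating at (-0.008, -1.026): F = (-3.00764, -2.86113), so ‖F‖₂ = 4.151.

4.151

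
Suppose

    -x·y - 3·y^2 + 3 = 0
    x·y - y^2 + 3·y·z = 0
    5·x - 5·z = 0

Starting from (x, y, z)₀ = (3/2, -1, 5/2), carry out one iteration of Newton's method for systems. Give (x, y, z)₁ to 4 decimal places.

At (3/2, -1, 5/2): F = (1.5000, -10.0000, -5.0000).
Jacobian J = [[-y, -x - 6·y, 0], [y, x - 2·y + 3·z, 3·y], [5, 0, -5]].
At the point, J = [[1.0000, 4.5000, 0.0000], [-1.0000, 11.0000, -3.0000], [5.0000, 0.0000, -5.0000]] (det J = -145.0000).
Solving J·Δ = −F gives Δ = (-1.6552, 0.0345, -2.6552).
Then the next iterate is (x, y, z)₁ = (-0.1552, -0.9655, -0.1552).

(-0.1552, -0.9655, -0.1552)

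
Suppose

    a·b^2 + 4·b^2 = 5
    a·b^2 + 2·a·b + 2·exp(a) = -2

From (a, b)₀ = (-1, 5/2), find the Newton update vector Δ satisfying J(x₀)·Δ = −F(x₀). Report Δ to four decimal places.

(0.1408, -0.9753)

At (-1, 5/2): F = (13.7500, -8.514241).
Jacobian J = [[b^2, 2·a·b + 8·b], [b^2 + 2·b + 2·exp(a), 2·a·b + 2·a]].
At the point, J = [[6.2500, 15.0000], [11.985759, -7.0000]] (det J = -223.536383).
Solving J·Δ = −F gives Δ = (0.1408, -0.9753).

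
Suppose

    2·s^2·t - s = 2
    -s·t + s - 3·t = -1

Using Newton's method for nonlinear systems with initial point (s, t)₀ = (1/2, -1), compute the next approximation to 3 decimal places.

At (1/2, -1): F = (-3.000, 5.000).
Jacobian J = [[4·s·t - 1, 2·s^2], [-t + 1, -s - 3]].
At the point, J = [[-3.000, 0.500], [2.000, -3.500]] (det J = 9.500).
Solving J·Δ = −F gives Δ = (-0.842, 0.947).
Then the next iterate is (s, t)₁ = (-0.342, -0.053).

(-0.342, -0.053)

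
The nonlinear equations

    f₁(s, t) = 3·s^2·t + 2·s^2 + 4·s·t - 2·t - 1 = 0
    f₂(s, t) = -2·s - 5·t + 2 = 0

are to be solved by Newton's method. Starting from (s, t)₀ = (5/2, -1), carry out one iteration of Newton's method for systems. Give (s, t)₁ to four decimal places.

(2.2690, -0.5076)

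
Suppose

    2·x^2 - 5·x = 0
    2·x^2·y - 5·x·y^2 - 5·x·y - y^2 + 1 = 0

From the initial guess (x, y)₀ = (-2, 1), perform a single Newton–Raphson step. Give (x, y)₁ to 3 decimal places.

At (-2, 1): F = (18.000, 28.000).
Jacobian J = [[4·x - 5, 0], [4·x·y - 5·y^2 - 5·y, 2·x^2 - 10·x·y - 5·x - 2·y]].
At the point, J = [[-13.000, 0.000], [-18.000, 36.000]] (det J = -468.000).
Solving J·Δ = −F gives Δ = (1.385, -0.085).
Then the next iterate is (x, y)₁ = (-0.615, 0.915).

(-0.615, 0.915)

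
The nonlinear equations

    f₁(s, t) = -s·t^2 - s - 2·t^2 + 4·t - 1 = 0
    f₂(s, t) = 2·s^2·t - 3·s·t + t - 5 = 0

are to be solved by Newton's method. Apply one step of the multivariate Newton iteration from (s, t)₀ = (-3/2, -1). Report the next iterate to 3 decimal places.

At (-3/2, -1): F = (-4.000, -15.000).
Jacobian J = [[-t^2 - 1, -2·s·t - 4·t + 4], [4·s·t - 3·t, 2·s^2 - 3·s + 1]].
At the point, J = [[-2.000, 5.000], [9.000, 10.000]] (det J = -65.000).
Solving J·Δ = −F gives Δ = (0.538, 1.015).
Then the next iterate is (s, t)₁ = (-0.962, 0.015).

(-0.962, 0.015)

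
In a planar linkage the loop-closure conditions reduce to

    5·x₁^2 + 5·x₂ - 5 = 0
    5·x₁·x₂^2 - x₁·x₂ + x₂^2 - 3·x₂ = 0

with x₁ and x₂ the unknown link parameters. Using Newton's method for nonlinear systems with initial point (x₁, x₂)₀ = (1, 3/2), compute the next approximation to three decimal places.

(0.260, 1.479)

At (1, 3/2): F = (7.500, 7.500).
Jacobian J = [[10·x₁, 5], [5·x₂^2 - x₂, 10·x₁·x₂ - x₁ + 2·x₂ - 3]].
At the point, J = [[10.000, 5.000], [9.750, 14.000]] (det J = 91.250).
Solving J·Δ = −F gives Δ = (-0.740, -0.021).
Then the next iterate is (x₁, x₂)₁ = (0.260, 1.479).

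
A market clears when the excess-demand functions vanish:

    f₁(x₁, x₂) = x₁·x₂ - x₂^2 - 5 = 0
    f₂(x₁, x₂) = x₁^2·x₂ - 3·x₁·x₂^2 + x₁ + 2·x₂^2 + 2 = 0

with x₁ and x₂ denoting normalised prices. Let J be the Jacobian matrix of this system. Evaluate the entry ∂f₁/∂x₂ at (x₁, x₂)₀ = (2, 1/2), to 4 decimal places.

∂f₁/∂x₂ = x₁ - 2·x₂.
At (2, 1/2) this is 1.0000.

1.0000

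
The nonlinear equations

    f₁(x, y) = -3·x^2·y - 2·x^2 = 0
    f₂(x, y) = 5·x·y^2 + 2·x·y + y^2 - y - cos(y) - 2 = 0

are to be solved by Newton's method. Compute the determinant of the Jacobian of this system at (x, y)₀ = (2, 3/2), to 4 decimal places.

-790.9349

J = [[-6·x·y - 4·x, -3·x^2], [5·y^2 + 2·y, 10·x·y + 2·x + 2·y + sin(y) - 1]].
At the point, J = [[-26.0000, -12.0000], [14.2500, 36.997495]].
det J = -790.9349.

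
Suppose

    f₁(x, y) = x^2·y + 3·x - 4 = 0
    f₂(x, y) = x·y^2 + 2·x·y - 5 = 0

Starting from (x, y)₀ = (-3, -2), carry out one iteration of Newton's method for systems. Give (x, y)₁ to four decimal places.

At (-3, -2): F = (-31.0000, -5.0000).
Jacobian J = [[2·x·y + 3, x^2], [y^2 + 2·y, 2·x·y + 2·x]].
At the point, J = [[15.0000, 9.0000], [0.0000, 6.0000]] (det J = 90.0000).
Solving J·Δ = −F gives Δ = (1.5667, 0.8333).
Then the next iterate is (x, y)₁ = (-1.4333, -1.1667).

(-1.4333, -1.1667)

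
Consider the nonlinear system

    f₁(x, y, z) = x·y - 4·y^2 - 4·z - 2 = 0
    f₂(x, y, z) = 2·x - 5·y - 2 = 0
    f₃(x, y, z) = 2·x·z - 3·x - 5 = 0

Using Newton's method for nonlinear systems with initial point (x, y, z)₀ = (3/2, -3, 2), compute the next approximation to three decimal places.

(-1.598, -1.039, 4.199)

At (3/2, -3, 2): F = (-50.500, 16.000, -3.500).
Jacobian J = [[y, x - 8·y, -4], [2, -5, 0], [2·z - 3, 0, 2·x]].
At the point, J = [[-3.000, 25.500, -4.000], [2.000, -5.000, 0.000], [1.000, 0.000, 3.000]] (det J = -128.000).
Solving J·Δ = −F gives Δ = (-3.098, 1.961, 2.199).
Then the next iterate is (x, y, z)₁ = (-1.598, -1.039, 4.199).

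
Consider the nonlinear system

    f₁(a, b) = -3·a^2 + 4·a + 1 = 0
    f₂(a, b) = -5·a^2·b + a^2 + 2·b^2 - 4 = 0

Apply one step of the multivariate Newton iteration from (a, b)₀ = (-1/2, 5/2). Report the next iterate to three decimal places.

At (-1/2, 5/2): F = (-1.750, 5.625).
Jacobian J = [[-6·a + 4, 0], [-10·a·b + 2·a, -5·a^2 + 4·b]].
At the point, J = [[7.000, 0.000], [11.500, 8.750]] (det J = 61.250).
Solving J·Δ = −F gives Δ = (0.250, -0.971).
Then the next iterate is (a, b)₁ = (-0.250, 1.529).

(-0.250, 1.529)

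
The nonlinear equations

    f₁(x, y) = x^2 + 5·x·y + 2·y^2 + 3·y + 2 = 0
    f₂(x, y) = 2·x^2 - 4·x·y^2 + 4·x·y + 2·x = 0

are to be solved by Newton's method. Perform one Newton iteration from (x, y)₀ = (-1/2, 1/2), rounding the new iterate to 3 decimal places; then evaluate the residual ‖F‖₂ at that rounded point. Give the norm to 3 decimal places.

4.731

At (-1/2, 1/2): F = (3.000, -1.000).
Jacobian J = [[2·x + 5·y, 5·x + 4·y + 3], [4·x - 4·y^2 + 4·y + 2, -8·x·y + 4·x]].
At the point, J = [[1.500, 2.500], [1.000, 0.000]] (det J = -2.500).
Solving J·Δ = −F gives Δ = (1.000, -1.800).
Then the next iterate is (x, y)₁ = (0.500, -1.300).
Re-evaluating at (0.500, -1.300): F = (-1.520, -4.480), so ‖F‖₂ = 4.731.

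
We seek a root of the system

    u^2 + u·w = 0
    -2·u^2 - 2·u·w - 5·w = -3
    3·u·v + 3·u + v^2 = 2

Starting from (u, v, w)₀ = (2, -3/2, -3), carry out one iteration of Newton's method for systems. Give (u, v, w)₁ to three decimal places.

At (2, -3/2, -3): F = (-2.000, 22.000, -2.750).
Jacobian J = [[2·u + w, 0, u], [-4·u - 2·w, 0, -2·u - 5], [3·v + 3, 3·u + 2·v, 0]].
At the point, J = [[1.000, 0.000, 2.000], [-2.000, 0.000, -9.000], [-1.500, 3.000, 0.000]] (det J = 15.000).
Solving J·Δ = −F gives Δ = (-5.200, -1.683, 3.600).
Then the next iterate is (u, v, w)₁ = (-3.200, -3.183, 0.600).

(-3.200, -3.183, 0.600)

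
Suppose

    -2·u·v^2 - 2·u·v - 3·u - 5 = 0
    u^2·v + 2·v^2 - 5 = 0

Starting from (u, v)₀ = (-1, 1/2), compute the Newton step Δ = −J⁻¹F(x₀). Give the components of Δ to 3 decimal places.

At (-1, 1/2): F = (-0.500, -4.000).
Jacobian J = [[-2·v^2 - 2·v - 3, -4·u·v - 2·u], [2·u·v, u^2 + 4·v]].
At the point, J = [[-4.500, 4.000], [-1.000, 3.000]] (det J = -9.500).
Solving J·Δ = −F gives Δ = (1.526, 1.842).

(1.526, 1.842)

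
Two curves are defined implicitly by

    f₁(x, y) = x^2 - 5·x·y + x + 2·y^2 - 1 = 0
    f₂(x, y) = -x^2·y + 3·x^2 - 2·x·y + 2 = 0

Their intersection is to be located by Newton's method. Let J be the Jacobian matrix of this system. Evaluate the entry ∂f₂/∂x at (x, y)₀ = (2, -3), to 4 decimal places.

30.0000

∂f₂/∂x = -2·x·y + 6·x - 2·y.
At (2, -3) this is 30.0000.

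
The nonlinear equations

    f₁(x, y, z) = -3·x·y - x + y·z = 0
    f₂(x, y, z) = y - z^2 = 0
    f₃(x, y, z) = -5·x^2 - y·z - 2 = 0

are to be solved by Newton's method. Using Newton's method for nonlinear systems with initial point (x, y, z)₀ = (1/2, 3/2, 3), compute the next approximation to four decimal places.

At (1/2, 3/2, 3): F = (1.7500, -7.5000, -7.7500).
Jacobian J = [[-3·y - 1, -3·x + z, y], [0, 1, -2·z], [-10·x, -z, -y]].
At the point, J = [[-5.5000, 1.5000, 1.5000], [0.0000, 1.0000, -6.0000], [-5.0000, -3.0000, -1.5000]] (det J = 159.7500).
Solving J·Δ = −F gives Δ = (-0.4014, -1.1901, -1.4484).
Then the next iterate is (x, y, z)₁ = (0.0986, 0.3099, 1.5516).

(0.0986, 0.3099, 1.5516)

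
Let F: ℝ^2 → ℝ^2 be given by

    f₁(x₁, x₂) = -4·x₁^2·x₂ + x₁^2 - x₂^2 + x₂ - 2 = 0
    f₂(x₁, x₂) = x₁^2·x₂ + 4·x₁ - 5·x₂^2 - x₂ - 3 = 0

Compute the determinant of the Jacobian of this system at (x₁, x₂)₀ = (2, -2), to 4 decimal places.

784.0000

J = [[-8·x₁·x₂ + 2·x₁, -4·x₁^2 - 2·x₂ + 1], [2·x₁·x₂ + 4, x₁^2 - 10·x₂ - 1]].
At the point, J = [[36.0000, -11.0000], [-4.0000, 23.0000]].
det J = 784.0000.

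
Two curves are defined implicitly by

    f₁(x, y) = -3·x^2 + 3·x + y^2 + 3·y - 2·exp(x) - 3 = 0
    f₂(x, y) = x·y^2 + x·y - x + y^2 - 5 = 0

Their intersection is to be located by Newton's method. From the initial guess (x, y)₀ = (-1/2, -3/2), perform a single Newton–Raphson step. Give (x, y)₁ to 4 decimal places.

At (-1/2, -3/2): F = (-8.713061, -2.6250).
Jacobian J = [[-6·x - 2·exp(x) + 3, 2·y + 3], [y^2 + y - 1, 2·x·y + x + 2·y]].
At the point, J = [[4.786939, 0.0000], [-0.2500, -2.0000]] (det J = -9.573877).
Solving J·Δ = −F gives Δ = (1.8202, -1.5400).
Then the next iterate is (x, y)₁ = (1.3202, -3.0400).

(1.3202, -3.0400)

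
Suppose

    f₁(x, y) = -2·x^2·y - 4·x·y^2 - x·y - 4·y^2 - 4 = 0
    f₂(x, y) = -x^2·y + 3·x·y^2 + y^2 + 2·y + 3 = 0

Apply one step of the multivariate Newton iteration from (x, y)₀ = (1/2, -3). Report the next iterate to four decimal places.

At (1/2, -3): F = (-55.0000, 20.2500).
Jacobian J = [[-4·x·y - 4·y^2 - y, -2·x^2 - 8·x·y - x - 8·y], [-2·x·y + 3·y^2, -x^2 + 6·x·y + 2·y + 2]].
At the point, J = [[-27.0000, 35.0000], [30.0000, -13.2500]] (det J = -692.2500).
Solving J·Δ = −F gives Δ = (0.0289, 1.5937).
Then the next iterate is (x, y)₁ = (0.5289, -1.4063).

(0.5289, -1.4063)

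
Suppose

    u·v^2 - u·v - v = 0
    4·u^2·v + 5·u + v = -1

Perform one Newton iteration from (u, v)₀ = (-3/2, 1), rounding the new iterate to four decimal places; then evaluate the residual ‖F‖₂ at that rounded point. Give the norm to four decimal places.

0.3988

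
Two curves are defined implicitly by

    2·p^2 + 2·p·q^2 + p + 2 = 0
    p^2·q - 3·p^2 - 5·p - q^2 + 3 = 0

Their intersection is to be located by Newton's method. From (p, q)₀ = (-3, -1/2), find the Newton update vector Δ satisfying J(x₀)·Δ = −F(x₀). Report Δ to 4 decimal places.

At (-3, -1/2): F = (15.5000, -13.7500).
Jacobian J = [[4·p + 2·q^2 + 1, 4·p·q], [2·p·q - 6·p - 5, p^2 - 2·q]].
At the point, J = [[-10.5000, 6.0000], [16.0000, 10.0000]] (det J = -201.0000).
Solving J·Δ = −F gives Δ = (1.1816, -0.5155).

(1.1816, -0.5155)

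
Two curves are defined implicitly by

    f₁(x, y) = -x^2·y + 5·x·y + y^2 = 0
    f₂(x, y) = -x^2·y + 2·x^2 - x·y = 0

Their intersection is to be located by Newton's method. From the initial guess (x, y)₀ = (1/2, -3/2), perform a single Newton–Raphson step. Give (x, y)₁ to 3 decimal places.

(0.250, -1.000)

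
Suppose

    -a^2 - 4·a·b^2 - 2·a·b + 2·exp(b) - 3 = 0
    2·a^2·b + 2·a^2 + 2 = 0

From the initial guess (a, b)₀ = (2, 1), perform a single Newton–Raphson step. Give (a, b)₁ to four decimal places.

(0.9960, 0.7581)

At (2, 1): F = (-13.563436, 18.0000).
Jacobian J = [[-2·a - 4·b^2 - 2·b, -8·a·b - 2·a + 2·exp(b)], [4·a·b + 4·a, 2·a^2]].
At the point, J = [[-10.0000, -14.563436], [16.0000, 8.0000]] (det J = 153.014981).
Solving J·Δ = −F gives Δ = (-1.0040, -0.2419).
Then the next iterate is (a, b)₁ = (0.9960, 0.7581).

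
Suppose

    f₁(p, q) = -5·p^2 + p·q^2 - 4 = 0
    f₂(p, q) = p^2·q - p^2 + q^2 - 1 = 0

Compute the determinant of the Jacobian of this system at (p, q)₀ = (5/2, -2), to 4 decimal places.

-197.2500

J = [[-10·p + q^2, 2·p·q], [2·p·q - 2·p, p^2 + 2·q]].
At the point, J = [[-21.0000, -10.0000], [-15.0000, 2.2500]].
det J = -197.2500.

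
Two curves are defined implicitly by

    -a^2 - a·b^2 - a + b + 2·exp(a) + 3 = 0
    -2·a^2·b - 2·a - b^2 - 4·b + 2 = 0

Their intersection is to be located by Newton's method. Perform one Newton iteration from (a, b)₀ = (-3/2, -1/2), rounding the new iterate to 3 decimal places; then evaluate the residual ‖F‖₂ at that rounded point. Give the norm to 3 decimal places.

13.411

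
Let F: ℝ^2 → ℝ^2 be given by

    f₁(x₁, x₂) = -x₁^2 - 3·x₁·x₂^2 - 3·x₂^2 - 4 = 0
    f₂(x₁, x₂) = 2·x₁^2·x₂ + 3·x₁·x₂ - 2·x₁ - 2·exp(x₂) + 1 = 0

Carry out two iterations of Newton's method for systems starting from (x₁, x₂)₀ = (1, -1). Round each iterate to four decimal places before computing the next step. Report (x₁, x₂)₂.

(0.4466, 1.6192)

At (1, -1): F = (-11.0000, -6.735759).
Jacobian J = [[-2·x₁ - 3·x₂^2, -6·x₁·x₂ - 6·x₂], [4·x₁·x₂ + 3·x₂ - 2, 2·x₁^2 + 3·x₁ - 2·exp(x₂)]].
At the point, J = [[-5.0000, 12.0000], [-9.0000, 4.264241]] (det J = 86.678794).
Solving J·Δ = −F gives Δ = (-0.3914, 0.7536).
Then the next iterate is (x₁, x₂)₁ = (0.6086, -0.2464).
Round to (0.6086, -0.2464) and repeat: F = (-4.663383, -2.412826), J = [[-1.399339, 2.378154], [-3.339036, 1.003369]].
Δ = (-0.1620, 1.8656), so (x₁, x₂)₂ = (0.4466, 1.6192).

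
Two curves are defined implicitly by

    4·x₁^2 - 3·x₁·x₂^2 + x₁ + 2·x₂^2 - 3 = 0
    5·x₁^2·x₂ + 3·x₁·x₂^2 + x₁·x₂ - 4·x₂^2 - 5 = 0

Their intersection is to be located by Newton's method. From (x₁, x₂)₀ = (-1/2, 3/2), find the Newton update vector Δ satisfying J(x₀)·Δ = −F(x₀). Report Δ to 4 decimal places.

(-0.5901, -1.0598)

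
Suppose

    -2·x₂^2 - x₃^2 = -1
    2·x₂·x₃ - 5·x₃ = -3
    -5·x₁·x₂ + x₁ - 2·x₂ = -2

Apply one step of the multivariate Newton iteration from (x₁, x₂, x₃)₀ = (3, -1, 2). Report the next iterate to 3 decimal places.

(-2.792, -1.750, 0.000)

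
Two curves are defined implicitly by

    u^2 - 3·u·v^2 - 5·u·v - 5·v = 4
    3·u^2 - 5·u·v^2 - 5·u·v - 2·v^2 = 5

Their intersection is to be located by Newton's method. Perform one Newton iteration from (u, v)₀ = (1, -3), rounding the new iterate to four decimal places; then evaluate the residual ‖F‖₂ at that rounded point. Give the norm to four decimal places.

30.8213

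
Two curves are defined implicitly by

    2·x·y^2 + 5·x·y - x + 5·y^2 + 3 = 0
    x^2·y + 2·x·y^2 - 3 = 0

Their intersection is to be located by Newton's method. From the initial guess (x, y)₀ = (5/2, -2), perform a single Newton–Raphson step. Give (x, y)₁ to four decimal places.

(-4.0000, -0.7273)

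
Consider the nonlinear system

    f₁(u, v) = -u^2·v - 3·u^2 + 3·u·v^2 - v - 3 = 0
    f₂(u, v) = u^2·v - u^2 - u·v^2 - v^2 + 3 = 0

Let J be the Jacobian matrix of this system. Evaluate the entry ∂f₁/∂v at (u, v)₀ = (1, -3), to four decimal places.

∂f₁/∂v = -u^2 + 6·u·v - 1.
At (1, -3) this is -20.0000.

-20.0000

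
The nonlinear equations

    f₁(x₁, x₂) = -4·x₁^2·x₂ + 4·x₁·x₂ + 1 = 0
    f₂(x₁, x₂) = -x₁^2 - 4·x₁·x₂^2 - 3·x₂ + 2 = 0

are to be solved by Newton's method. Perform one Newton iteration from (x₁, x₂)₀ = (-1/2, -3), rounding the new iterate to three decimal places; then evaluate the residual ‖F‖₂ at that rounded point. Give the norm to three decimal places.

At (-1/2, -3): F = (10.000, 28.750).
Jacobian J = [[-8·x₁·x₂ + 4·x₂, -4·x₁^2 + 4·x₁], [-2·x₁ - 4·x₂^2, -8·x₁·x₂ - 3]].
At the point, J = [[-24.000, -3.000], [-35.000, -15.000]] (det J = 255.000).
Solving J·Δ = −F gives Δ = (0.250, 1.333).
Then the next iterate is (x₁, x₂)₁ = (-0.250, -1.667).
Re-evaluating at (-0.250, -1.667): F = (3.08375, 9.71739), so ‖F‖₂ = 10.195.

10.195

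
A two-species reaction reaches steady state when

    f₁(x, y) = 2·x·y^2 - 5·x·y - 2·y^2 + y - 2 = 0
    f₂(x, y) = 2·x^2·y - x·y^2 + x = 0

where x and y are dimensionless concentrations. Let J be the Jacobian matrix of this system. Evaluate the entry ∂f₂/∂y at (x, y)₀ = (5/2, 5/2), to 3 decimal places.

∂f₂/∂y = 2·x^2 - 2·x·y.
At (5/2, 5/2) this is 0.000.

0.000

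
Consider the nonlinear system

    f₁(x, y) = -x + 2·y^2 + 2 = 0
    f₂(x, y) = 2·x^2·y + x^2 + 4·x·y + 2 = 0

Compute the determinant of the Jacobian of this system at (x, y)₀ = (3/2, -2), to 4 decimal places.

J = [[-1, 4·y], [4·x·y + 2·x + 4·y, 2·x^2 + 4·x]].
At the point, J = [[-1.0000, -8.0000], [-17.0000, 10.5000]].
det J = -146.5000.

-146.5000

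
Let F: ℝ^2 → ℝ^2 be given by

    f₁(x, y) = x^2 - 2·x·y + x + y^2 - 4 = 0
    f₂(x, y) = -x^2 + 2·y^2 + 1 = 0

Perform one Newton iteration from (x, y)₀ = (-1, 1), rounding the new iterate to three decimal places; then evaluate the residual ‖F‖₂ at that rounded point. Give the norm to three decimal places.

At (-1, 1): F = (-1.000, 2.000).
Jacobian J = [[2·x - 2·y + 1, -2·x + 2·y], [-2·x, 4·y]].
At the point, J = [[-3.000, 4.000], [2.000, 4.000]] (det J = -20.000).
Solving J·Δ = −F gives Δ = (-0.600, -0.200).
Then the next iterate is (x, y)₁ = (-1.600, 0.800).
Re-evaluating at (-1.600, 0.800): F = (0.160, -0.280), so ‖F‖₂ = 0.322.

0.322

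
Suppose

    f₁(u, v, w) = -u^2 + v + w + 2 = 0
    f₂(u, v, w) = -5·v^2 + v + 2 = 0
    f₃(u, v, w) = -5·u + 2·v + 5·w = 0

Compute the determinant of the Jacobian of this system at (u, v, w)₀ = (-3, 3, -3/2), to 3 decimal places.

-1015.000

J = [[-2·u, 1, 1], [0, -10·v + 1, 0], [-5, 2, 5]].
At the point, J = [[6.000, 1.000, 1.000], [0.000, -29.000, 0.000], [-5.000, 2.000, 5.000]].
det J = -1015.000.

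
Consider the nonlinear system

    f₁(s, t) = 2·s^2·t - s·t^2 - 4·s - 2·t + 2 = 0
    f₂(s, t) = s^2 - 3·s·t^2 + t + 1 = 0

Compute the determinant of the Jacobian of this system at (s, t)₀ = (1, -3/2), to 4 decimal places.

J = [[4·s·t - t^2 - 4, 2·s^2 - 2·s·t - 2], [2·s - 3·t^2, -6·s·t + 1]].
At the point, J = [[-12.2500, 3.0000], [-4.7500, 10.0000]].
det J = -108.2500.

-108.2500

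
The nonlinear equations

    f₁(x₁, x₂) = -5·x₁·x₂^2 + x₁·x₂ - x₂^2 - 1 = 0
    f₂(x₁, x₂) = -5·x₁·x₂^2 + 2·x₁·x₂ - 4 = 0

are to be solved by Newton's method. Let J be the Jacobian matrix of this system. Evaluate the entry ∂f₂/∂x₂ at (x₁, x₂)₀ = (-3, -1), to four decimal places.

-36.0000

∂f₂/∂x₂ = -10·x₁·x₂ + 2·x₁.
At (-3, -1) this is -36.0000.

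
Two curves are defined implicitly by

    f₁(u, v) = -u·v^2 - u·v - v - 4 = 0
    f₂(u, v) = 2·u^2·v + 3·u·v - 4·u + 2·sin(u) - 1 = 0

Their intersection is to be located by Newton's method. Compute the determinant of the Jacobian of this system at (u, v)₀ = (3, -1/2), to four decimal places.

-6.7300

J = [[-v^2 - v, -2·u·v - u - 1], [4·u·v + 3·v + 2·cos(u) - 4, 2·u^2 + 3·u]].
At the point, J = [[0.2500, -1.0000], [-13.479985, 27.0000]].
det J = -6.7300.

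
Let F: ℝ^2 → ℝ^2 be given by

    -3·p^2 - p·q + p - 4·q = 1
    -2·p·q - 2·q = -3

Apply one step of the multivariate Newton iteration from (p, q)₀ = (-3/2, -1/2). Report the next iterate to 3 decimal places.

At (-3/2, -1/2): F = (-8.000, 2.500).
Jacobian J = [[-6·p - q + 1, -p - 4], [-2·q, -2·p - 2]].
At the point, J = [[10.500, -2.500], [1.000, 1.000]] (det J = 13.000).
Solving J·Δ = −F gives Δ = (0.135, -2.635).
Then the next iterate is (p, q)₁ = (-1.365, -3.135).

(-1.365, -3.135)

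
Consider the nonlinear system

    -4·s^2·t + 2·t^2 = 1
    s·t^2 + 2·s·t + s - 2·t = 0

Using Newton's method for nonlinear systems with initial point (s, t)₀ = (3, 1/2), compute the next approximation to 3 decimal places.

At (3, 1/2): F = (-18.500, 5.750).
Jacobian J = [[-8·s·t, -4·s^2 + 4·t], [t^2 + 2·t + 1, 2·s·t + 2·s - 2]].
At the point, J = [[-12.000, -34.000], [2.250, 7.000]] (det J = -7.500).
Solving J·Δ = −F gives Δ = (8.800, -3.650).
Then the next iterate is (s, t)₁ = (11.800, -3.150).

(11.800, -3.150)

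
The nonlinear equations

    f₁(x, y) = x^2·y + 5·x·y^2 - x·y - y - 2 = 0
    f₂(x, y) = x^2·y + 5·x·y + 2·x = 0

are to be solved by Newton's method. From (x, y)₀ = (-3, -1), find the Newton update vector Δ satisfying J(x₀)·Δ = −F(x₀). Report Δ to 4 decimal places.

At (-3, -1): F = (-28.0000, 0.0000).
Jacobian J = [[2·x·y + 5·y^2 - y, x^2 + 10·x·y - x - 1], [2·x·y + 5·y + 2, x^2 + 5·x]].
At the point, J = [[12.0000, 41.0000], [3.0000, -6.0000]] (det J = -195.0000).
Solving J·Δ = −F gives Δ = (0.8615, 0.4308).

(0.8615, 0.4308)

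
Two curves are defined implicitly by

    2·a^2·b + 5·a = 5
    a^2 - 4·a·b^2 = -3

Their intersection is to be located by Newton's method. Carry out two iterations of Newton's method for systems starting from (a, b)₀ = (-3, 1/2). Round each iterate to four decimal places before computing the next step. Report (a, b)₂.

At (-3, 1/2): F = (-11.0000, 15.0000).
Jacobian J = [[4·a·b + 5, 2·a^2], [2·a - 4·b^2, -8·a·b]].
At the point, J = [[-1.0000, 18.0000], [-7.0000, 12.0000]] (det J = 114.0000).
Solving J·Δ = −F gives Δ = (3.5263, 0.8070).
Then the next iterate is (a, b)₁ = (0.5263, 1.3070).
Round to (0.5263, 1.3070) and repeat: F = (-1.644444, -0.319214), J = [[7.751496, 0.553983], [-5.780396, -5.502993]].
Δ = (0.2338, -0.3036), so (a, b)₂ = (0.7601, 1.0034).

(0.7601, 1.0034)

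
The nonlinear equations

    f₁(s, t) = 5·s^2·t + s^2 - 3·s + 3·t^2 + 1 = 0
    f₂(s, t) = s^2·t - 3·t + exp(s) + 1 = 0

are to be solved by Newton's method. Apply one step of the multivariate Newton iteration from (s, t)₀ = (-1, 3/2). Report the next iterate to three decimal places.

At (-1, 3/2): F = (19.250, -1.63212).
Jacobian J = [[10·s·t + 2·s - 3, 5·s^2 + 6·t], [2·s·t + exp(s), s^2 - 3]].
At the point, J = [[-20.000, 14.000], [-2.63212, -2.000]] (det J = 76.84969).
Solving J·Δ = −F gives Δ = (0.204, -1.084).
Then the next iterate is (s, t)₁ = (-0.796, 0.416).

(-0.796, 0.416)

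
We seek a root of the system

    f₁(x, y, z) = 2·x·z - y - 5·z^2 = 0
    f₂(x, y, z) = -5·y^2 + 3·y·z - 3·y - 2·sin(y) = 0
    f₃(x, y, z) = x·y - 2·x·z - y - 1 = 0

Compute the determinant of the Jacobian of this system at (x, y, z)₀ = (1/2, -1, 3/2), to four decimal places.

J = [[2·z, -1, 2·x - 10·z], [0, -10·y + 3·z - 2·cos(y) - 3, 3·y], [y - 2·z, x - 1, -2·x]].
At the point, J = [[3.0000, -1.0000, -14.0000], [0.0000, 10.419395, -3.0000], [-4.0000, -0.5000, -1.0000]].
det J = -631.2443.

-631.2443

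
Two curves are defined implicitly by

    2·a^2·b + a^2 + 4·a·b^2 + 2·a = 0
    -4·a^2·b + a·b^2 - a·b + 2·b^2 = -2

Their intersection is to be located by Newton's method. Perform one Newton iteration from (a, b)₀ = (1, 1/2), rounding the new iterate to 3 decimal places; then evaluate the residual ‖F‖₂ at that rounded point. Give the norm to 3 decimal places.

40.497

At (1, 1/2): F = (5.000, 0.250).
Jacobian J = [[4·a·b + 2·a + 4·b^2 + 2, 2·a^2 + 8·a·b], [-8·a·b + b^2 - b, -4·a^2 + 2·a·b - a + 4·b]].
At the point, J = [[7.000, 6.000], [-4.250, -2.000]] (det J = 11.500).
Solving J·Δ = −F gives Δ = (1.000, -2.000).
Then the next iterate is (a, b)₁ = (2.000, -1.500).
Re-evaluating at (2.000, -1.500): F = (14.000, 38.000), so ‖F‖₂ = 40.497.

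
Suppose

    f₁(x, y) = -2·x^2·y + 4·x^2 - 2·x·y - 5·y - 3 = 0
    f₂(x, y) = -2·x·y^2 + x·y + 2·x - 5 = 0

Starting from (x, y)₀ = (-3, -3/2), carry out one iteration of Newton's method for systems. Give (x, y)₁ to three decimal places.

At (-3, -3/2): F = (58.500, 7.000).
Jacobian J = [[-4·x·y + 8·x - 2·y, -2·x^2 - 2·x - 5], [-2·y^2 + y + 2, -4·x·y + x]].
At the point, J = [[-39.000, -17.000], [-4.000, -21.000]] (det J = 751.000).
Solving J·Δ = −F gives Δ = (1.477, 0.052).
Then the next iterate is (x, y)₁ = (-1.523, -1.448).

(-1.523, -1.448)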